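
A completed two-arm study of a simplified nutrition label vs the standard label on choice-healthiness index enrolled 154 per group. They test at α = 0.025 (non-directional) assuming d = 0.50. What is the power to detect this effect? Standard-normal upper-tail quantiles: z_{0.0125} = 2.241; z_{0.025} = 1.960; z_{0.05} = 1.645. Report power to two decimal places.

power ≈ 0.98

For two equal groups, power = Φ(d·√(n/2) − z_{α/2}).
d·√(n/2) = 0.50 × √(154/2) = 0.50 × 8.775 = 4.387.
z_β = 4.387 − 2.241 = 2.146.
Power = Φ(2.146) = 0.984.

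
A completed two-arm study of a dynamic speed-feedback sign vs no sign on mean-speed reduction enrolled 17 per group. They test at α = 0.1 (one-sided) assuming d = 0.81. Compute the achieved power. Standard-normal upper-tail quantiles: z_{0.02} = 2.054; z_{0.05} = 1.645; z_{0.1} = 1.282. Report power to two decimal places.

For two equal groups, power = Φ(d·√(n/2) − z_{α}).
d·√(n/2) = 0.81 × √(17/2) = 0.81 × 2.915 = 2.362.
z_β = 2.362 − 1.282 = 1.080.
Power = Φ(1.080) = 0.860.

power ≈ 0.86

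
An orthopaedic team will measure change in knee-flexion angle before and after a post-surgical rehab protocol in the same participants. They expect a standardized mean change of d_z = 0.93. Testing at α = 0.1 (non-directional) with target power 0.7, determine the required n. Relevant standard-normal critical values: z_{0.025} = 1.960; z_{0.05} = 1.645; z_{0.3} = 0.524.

n = 6 pairs

For a paired (one-sample on differences) test: n = ((z_{α/2} + z_β) / d)².
z_{α/2} + z_β = 1.645 + 0.524 = 2.169.
n = (2.169 / 0.93)² = 2.332² = 5.44.
Round up.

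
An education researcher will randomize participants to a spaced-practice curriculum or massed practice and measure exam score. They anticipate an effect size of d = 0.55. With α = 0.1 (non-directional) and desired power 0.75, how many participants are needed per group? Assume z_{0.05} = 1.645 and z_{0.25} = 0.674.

n = 36 per group

For two independent groups with equal n: n = 2·((z_{α/2} + z_β) / d)².
z_{α/2} + z_β = 1.645 + 0.674 = 2.319.
n = 2 × (2.319 / 0.55)² = 2 × 4.216² = 2 × 17.78 = 35.6.
Round up to the next whole participant.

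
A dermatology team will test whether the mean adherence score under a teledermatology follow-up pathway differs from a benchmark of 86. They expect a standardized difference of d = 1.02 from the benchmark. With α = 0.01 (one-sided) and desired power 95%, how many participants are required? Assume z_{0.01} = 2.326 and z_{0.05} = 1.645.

n = 16

For a one-sample test: n = ((z_{α} + z_β) / d)².
z_{α} + z_β = 2.326 + 1.645 = 3.971.
n = (3.971 / 1.02)² = 3.893² = 15.16.
Round up.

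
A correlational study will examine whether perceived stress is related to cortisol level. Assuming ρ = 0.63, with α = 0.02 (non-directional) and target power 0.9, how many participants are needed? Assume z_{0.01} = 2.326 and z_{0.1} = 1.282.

n = 27

Fisher's z: C = ½·ln((1+r)/(1−r)) = ½·ln(4.4054) = 0.7414.
n = ((z_{α/2} + z_β)/C)² + 3.
(2.326 + 1.282) / 0.7414 = 3.608 / 0.7414 = 4.866.
n = 4.866² + 3 = 23.68 + 3 = 26.7.
Round up.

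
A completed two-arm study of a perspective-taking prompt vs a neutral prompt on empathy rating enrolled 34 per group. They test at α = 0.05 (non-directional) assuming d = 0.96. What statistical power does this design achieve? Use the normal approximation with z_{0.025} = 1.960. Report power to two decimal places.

For two equal groups, power = Φ(d·√(n/2) − z_{α/2}).
d·√(n/2) = 0.96 × √(34/2) = 0.96 × 4.123 = 3.958.
z_β = 3.958 − 1.960 = 1.998.
Power = Φ(1.998) = 0.977.

power ≈ 0.98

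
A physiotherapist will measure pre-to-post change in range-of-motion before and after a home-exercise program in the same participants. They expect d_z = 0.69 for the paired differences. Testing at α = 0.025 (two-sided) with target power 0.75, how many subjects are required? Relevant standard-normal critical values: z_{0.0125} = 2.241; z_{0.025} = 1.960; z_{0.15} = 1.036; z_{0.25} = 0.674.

For a paired (one-sample on differences) test: n = ((z_{α/2} + z_β) / d)².
z_{α/2} + z_β = 2.241 + 0.674 = 2.915.
n = (2.915 / 0.69)² = 4.225² = 17.85.
Round up.

n = 18 pairs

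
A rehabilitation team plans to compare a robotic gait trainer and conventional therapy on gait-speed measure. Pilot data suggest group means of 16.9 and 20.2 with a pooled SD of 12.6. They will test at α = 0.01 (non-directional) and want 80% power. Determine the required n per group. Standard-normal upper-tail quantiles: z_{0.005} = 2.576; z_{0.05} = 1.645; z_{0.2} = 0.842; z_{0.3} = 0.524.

n = 341 per group

Cohen's d = |M₁ − M₂| / SD_pooled = |16.9 − 20.2| / 12.6 = 3.3 / 12.6 = 0.262.
For two independent groups with equal n: n = 2·((z_{α/2} + z_β) / d)².
z_{α/2} + z_β = 2.576 + 0.842 = 3.418.
n = 2 × (3.418 / 0.262)² = 2 × 13.046² = 2 × 170.19 = 340.4.
Round up to the next whole participant.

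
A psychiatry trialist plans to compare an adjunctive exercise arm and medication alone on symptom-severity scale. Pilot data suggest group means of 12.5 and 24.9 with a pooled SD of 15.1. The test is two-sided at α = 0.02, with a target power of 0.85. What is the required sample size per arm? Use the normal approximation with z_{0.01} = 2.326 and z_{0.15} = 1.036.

n = 34 per group

Cohen's d = |M₁ − M₂| / SD_pooled = |12.5 − 24.9| / 15.1 = 12.4 / 15.1 = 0.821.
For two independent groups with equal n: n = 2·((z_{α/2} + z_β) / d)².
z_{α/2} + z_β = 2.326 + 1.036 = 3.362.
n = 2 × (3.362 / 0.821)² = 2 × 4.095² = 2 × 16.77 = 33.5.
Round up to the next whole participant.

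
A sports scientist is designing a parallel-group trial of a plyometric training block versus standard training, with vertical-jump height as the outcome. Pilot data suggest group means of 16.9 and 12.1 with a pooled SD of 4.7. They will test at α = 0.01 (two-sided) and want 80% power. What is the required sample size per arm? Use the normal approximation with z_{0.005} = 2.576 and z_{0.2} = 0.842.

Cohen's d = |M₁ − M₂| / SD_pooled = |16.9 − 12.1| / 4.7 = 4.8 / 4.7 = 1.021.
For two independent groups with equal n: n = 2·((z_{α/2} + z_β) / d)².
z_{α/2} + z_β = 2.576 + 0.842 = 3.418.
n = 2 × (3.418 / 1.021)² = 2 × 3.348² = 2 × 11.21 = 22.4.
Round up to the next whole participant.

n = 23 per group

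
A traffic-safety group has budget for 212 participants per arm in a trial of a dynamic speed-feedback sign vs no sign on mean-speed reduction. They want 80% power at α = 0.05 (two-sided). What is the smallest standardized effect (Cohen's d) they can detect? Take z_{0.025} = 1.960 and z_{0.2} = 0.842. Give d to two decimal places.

d_min ≈ 0.27

For two independent groups of n = 212 each: d_min = (z_{α/2} + z_β)·√(2/n).
z-sum = 1.960 + 0.842 = 2.802.
d_min = 2.802 × √(2/212) = 2.802 × 0.0971 = 0.272.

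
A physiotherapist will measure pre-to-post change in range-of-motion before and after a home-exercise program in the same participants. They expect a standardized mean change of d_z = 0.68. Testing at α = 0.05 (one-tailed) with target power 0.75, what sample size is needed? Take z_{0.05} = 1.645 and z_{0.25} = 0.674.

n = 12 pairs

For a paired (one-sample on differences) test: n = ((z_{α} + z_β) / d)².
z_{α} + z_β = 1.645 + 0.674 = 2.319.
n = (2.319 / 0.68)² = 3.410² = 11.63.
Round up.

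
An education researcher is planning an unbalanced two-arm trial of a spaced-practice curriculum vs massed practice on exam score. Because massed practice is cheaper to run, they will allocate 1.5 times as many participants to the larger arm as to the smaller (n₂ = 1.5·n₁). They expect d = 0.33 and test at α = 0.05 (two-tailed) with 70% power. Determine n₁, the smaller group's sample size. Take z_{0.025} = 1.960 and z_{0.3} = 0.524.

n₁ = 95

With allocation ratio k = n₂/n₁ = 1.5, Var(x̄₁−x̄₂) = σ²(1/n₁ + 1/(k·n₁)) = σ²·(k+1)/(k·n₁).
So n₁ = (1 + 1/k)·((z_{α/2} + z_β)/d)² = 1.667 × (2.484/0.33)².
n₁ = 1.667 × 56.66 = 94.4.
Round up: n₁ = 95, giving n₂ = ⌈1.5 × 95⌉ = ⌈142.5⌉ = 143.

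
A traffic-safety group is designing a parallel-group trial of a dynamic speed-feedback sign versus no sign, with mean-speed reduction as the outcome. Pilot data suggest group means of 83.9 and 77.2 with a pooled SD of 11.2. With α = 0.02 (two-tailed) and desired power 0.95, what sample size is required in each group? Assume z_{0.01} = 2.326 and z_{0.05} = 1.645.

Cohen's d = |M₁ − M₂| / SD_pooled = |83.9 − 77.2| / 11.2 = 6.7 / 11.2 = 0.598.
For two independent groups with equal n: n = 2·((z_{α/2} + z_β) / d)².
z_{α/2} + z_β = 2.326 + 1.645 = 3.971.
n = 2 × (3.971 / 0.598)² = 2 × 6.640² = 2 × 44.10 = 88.2.
Round up to the next whole participant.

n = 89 per group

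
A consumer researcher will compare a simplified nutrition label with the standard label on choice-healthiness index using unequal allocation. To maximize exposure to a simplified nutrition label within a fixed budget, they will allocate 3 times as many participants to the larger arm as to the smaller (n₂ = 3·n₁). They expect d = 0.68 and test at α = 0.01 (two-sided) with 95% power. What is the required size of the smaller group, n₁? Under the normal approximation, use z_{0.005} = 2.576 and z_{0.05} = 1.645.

With allocation ratio k = n₂/n₁ = 3, Var(x̄₁−x̄₂) = σ²(1/n₁ + 1/(k·n₁)) = σ²·(k+1)/(k·n₁).
So n₁ = (1 + 1/k)·((z_{α/2} + z_β)/d)² = 1.333 × (4.221/0.68)².
n₁ = 1.333 × 38.53 = 51.4.
Round up: n₁ = 52, giving n₂ = 3 × 52 = 156.

n₁ = 52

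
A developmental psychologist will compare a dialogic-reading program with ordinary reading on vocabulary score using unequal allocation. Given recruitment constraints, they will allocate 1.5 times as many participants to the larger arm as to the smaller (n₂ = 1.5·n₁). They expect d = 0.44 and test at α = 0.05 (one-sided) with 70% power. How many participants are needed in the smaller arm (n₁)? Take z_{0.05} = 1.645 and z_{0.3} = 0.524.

With allocation ratio k = n₂/n₁ = 1.5, Var(x̄₁−x̄₂) = σ²(1/n₁ + 1/(k·n₁)) = σ²·(k+1)/(k·n₁).
So n₁ = (1 + 1/k)·((z_{α} + z_β)/d)² = 1.667 × (2.169/0.44)².
n₁ = 1.667 × 24.30 = 40.5.
Round up: n₁ = 41, giving n₂ = ⌈1.5 × 41⌉ = ⌈61.5⌉ = 62.

n₁ = 41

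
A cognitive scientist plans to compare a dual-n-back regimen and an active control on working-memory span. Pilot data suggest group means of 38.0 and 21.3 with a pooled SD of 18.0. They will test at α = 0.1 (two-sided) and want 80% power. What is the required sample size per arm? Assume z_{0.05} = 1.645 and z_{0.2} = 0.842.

n = 15 per group

Cohen's d = |M₁ − M₂| / SD_pooled = |38.0 − 21.3| / 18.0 = 16.7 / 18.0 = 0.928.
For two independent groups with equal n: n = 2·((z_{α/2} + z_β) / d)².
z_{α/2} + z_β = 1.645 + 0.842 = 2.487.
n = 2 × (2.487 / 0.928)² = 2 × 2.680² = 2 × 7.18 = 14.4.
Round up to the next whole participant.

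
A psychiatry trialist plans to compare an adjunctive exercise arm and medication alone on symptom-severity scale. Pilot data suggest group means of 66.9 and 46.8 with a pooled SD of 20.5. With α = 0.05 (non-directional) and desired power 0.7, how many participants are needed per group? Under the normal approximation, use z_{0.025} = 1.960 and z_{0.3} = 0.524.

n = 13 per group

Cohen's d = |M₁ − M₂| / SD_pooled = |66.9 − 46.8| / 20.5 = 20.1 / 20.5 = 0.980.
For two independent groups with equal n: n = 2·((z_{α/2} + z_β) / d)².
z_{α/2} + z_β = 1.960 + 0.524 = 2.484.
n = 2 × (2.484 / 0.980)² = 2 × 2.535² = 2 × 6.42 = 12.8.
Round up to the next whole participant.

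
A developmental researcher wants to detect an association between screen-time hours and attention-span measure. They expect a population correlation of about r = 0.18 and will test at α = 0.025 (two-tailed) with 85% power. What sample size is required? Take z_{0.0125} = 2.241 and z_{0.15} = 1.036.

Fisher's z: C = ½·ln((1+r)/(1−r)) = ½·ln(1.4390) = 0.1820.
n = ((z_{α/2} + z_β)/C)² + 3.
(2.241 + 1.036) / 0.1820 = 3.277 / 0.1820 = 18.005.
n = 18.005² + 3 = 324.20 + 3 = 327.2.
Round up.

n = 328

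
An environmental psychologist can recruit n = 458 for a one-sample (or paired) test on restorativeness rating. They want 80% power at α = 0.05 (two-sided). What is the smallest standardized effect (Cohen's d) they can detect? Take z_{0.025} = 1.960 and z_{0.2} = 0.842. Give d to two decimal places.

d_min ≈ 0.13

For a single sample (or paired design) of n = 458: d_min = (z_{α/2} + z_β)/√n.
z-sum = 1.960 + 0.842 = 2.802.
d_min = 2.802 / √458 = 2.802 / 21.401 = 0.131.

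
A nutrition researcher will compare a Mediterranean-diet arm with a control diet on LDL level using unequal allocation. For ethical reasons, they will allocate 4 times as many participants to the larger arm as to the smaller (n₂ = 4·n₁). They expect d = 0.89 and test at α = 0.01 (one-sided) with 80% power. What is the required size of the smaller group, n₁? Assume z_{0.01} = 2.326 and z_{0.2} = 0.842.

With allocation ratio k = n₂/n₁ = 4, Var(x̄₁−x̄₂) = σ²(1/n₁ + 1/(k·n₁)) = σ²·(k+1)/(k·n₁).
So n₁ = (1 + 1/k)·((z_{α} + z_β)/d)² = 1.250 × (3.168/0.89)².
n₁ = 1.250 × 12.67 = 15.8.
Round up: n₁ = 16, giving n₂ = 4 × 16 = 64.

n₁ = 16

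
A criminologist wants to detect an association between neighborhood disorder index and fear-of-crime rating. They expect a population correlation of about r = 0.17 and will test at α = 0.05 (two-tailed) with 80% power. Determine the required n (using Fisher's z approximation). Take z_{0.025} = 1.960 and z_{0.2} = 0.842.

n = 270

Fisher's z: C = ½·ln((1+r)/(1−r)) = ½·ln(1.4096) = 0.1717.
n = ((z_{α/2} + z_β)/C)² + 3.
(1.960 + 0.842) / 0.1717 = 2.802 / 0.1717 = 16.319.
n = 16.319² + 3 = 266.32 + 3 = 269.3.
Round up.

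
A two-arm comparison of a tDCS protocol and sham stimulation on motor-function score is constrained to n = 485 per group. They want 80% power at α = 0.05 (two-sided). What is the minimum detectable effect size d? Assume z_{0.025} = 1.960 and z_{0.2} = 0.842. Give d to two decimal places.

For two independent groups of n = 485 each: d_min = (z_{α/2} + z_β)·√(2/n).
z-sum = 1.960 + 0.842 = 2.802.
d_min = 2.802 × √(2/485) = 2.802 × 0.0642 = 0.180.

d_min ≈ 0.18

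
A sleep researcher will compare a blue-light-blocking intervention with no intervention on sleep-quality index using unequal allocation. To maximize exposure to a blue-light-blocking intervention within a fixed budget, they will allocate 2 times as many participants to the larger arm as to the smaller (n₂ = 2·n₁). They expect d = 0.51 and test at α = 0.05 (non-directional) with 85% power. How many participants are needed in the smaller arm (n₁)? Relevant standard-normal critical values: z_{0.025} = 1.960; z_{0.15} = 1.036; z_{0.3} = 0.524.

With allocation ratio k = n₂/n₁ = 2, Var(x̄₁−x̄₂) = σ²(1/n₁ + 1/(k·n₁)) = σ²·(k+1)/(k·n₁).
So n₁ = (1 + 1/k)·((z_{α/2} + z_β)/d)² = 1.500 × (2.996/0.51)².
n₁ = 1.500 × 34.51 = 51.8.
Round up: n₁ = 52, giving n₂ = 2 × 52 = 104.

n₁ = 52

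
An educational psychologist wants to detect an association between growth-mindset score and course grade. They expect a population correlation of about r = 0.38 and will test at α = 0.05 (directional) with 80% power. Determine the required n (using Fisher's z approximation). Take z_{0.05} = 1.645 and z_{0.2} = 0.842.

Fisher's z: C = ½·ln((1+r)/(1−r)) = ½·ln(2.2258) = 0.4001.
n = ((z_{α} + z_β)/C)² + 3.
(1.645 + 0.842) / 0.4001 = 2.487 / 0.4001 = 6.216.
n = 6.216² + 3 = 38.64 + 3 = 41.6.
Round up.

n = 42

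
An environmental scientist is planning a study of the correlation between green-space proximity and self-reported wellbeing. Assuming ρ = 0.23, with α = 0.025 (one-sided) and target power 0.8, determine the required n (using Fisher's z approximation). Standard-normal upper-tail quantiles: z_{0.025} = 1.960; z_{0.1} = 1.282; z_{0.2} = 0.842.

n = 147

Fisher's z: C = ½·ln((1+r)/(1−r)) = ½·ln(1.5974) = 0.2342.
n = ((z_{α} + z_β)/C)² + 3.
(1.960 + 0.842) / 0.2342 = 2.802 / 0.2342 = 11.964.
n = 11.964² + 3 = 143.14 + 3 = 146.1.
Round up.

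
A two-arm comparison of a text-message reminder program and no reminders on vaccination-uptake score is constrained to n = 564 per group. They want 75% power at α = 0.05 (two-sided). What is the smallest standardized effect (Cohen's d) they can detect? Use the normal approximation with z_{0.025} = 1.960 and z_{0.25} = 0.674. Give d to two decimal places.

For two independent groups of n = 564 each: d_min = (z_{α/2} + z_β)·√(2/n).
z-sum = 1.960 + 0.674 = 2.634.
d_min = 2.634 × √(2/564) = 2.634 × 0.0595 = 0.157.

d_min ≈ 0.16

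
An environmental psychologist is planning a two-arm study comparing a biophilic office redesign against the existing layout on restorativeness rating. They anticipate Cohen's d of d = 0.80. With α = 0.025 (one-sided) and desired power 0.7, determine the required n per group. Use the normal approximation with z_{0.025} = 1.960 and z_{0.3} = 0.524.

For two independent groups with equal n: n = 2·((z_{α} + z_β) / d)².
z_{α} + z_β = 1.960 + 0.524 = 2.484.
n = 2 × (2.484 / 0.80)² = 2 × 3.105² = 2 × 9.64 = 19.3.
Round up to the next whole participant.

n = 20 per group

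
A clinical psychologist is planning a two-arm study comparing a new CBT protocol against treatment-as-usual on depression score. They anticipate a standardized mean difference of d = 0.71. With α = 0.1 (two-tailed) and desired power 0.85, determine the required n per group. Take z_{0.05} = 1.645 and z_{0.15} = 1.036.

n = 29 per group

For two independent groups with equal n: n = 2·((z_{α/2} + z_β) / d)².
z_{α/2} + z_β = 1.645 + 1.036 = 2.681.
n = 2 × (2.681 / 0.71)² = 2 × 3.776² = 2 × 14.26 = 28.5.
Round up to the next whole participant.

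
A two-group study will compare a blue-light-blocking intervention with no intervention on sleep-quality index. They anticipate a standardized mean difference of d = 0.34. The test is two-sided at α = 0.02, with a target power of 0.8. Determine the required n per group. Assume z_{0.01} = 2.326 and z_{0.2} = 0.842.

n = 174 per group

For two independent groups with equal n: n = 2·((z_{α/2} + z_β) / d)².
z_{α/2} + z_β = 2.326 + 0.842 = 3.168.
n = 2 × (3.168 / 0.34)² = 2 × 9.318² = 2 × 86.82 = 173.6.
Round up to the next whole participant.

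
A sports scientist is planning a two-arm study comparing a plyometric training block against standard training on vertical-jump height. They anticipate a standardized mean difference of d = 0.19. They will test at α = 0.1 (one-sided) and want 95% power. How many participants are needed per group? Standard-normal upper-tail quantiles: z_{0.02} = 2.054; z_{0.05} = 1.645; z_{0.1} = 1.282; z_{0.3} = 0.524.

For two independent groups with equal n: n = 2·((z_{α} + z_β) / d)².
z_{α} + z_β = 1.282 + 1.645 = 2.927.
n = 2 × (2.927 / 0.19)² = 2 × 15.405² = 2 × 237.32 = 474.6.
Round up to the next whole participant.

n = 475 per group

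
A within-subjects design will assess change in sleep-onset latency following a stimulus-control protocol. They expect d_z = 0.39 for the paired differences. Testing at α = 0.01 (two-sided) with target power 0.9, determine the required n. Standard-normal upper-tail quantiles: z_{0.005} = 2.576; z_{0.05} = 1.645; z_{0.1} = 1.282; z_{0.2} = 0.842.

For a paired (one-sample on differences) test: n = ((z_{α/2} + z_β) / d)².
z_{α/2} + z_β = 2.576 + 1.282 = 3.858.
n = (3.858 / 0.39)² = 9.892² = 97.86.
Round up.

n = 98 pairs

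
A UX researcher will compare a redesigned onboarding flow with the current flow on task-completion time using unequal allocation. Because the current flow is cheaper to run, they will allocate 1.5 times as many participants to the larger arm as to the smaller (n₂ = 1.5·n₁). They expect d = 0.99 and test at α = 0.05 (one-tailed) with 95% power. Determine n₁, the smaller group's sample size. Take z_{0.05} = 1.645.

With allocation ratio k = n₂/n₁ = 1.5, Var(x̄₁−x̄₂) = σ²(1/n₁ + 1/(k·n₁)) = σ²·(k+1)/(k·n₁).
So n₁ = (1 + 1/k)·((z_{α} + z_β)/d)² = 1.667 × (3.290/0.99)².
n₁ = 1.667 × 11.04 = 18.4.
Round up: n₁ = 19, giving n₂ = ⌈1.5 × 19⌉ = ⌈28.5⌉ = 29.

n₁ = 19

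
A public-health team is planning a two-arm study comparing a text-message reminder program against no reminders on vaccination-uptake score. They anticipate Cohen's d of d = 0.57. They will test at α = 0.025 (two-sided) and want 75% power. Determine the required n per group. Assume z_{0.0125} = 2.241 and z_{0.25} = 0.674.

For two independent groups with equal n: n = 2·((z_{α/2} + z_β) / d)².
z_{α/2} + z_β = 2.241 + 0.674 = 2.915.
n = 2 × (2.915 / 0.57)² = 2 × 5.114² = 2 × 26.15 = 52.3.
Round up to the next whole participant.

n = 53 per group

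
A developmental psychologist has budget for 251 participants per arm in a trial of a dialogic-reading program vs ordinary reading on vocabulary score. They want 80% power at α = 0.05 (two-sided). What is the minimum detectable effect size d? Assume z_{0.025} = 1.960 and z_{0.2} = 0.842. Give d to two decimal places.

For two independent groups of n = 251 each: d_min = (z_{α/2} + z_β)·√(2/n).
z-sum = 1.960 + 0.842 = 2.802.
d_min = 2.802 × √(2/251) = 2.802 × 0.0893 = 0.250.

d_min ≈ 0.25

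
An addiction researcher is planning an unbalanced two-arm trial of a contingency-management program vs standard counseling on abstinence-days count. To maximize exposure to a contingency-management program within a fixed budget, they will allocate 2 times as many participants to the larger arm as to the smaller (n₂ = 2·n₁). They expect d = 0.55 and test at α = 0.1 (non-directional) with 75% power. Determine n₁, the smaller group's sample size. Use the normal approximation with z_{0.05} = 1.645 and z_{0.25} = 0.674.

With allocation ratio k = n₂/n₁ = 2, Var(x̄₁−x̄₂) = σ²(1/n₁ + 1/(k·n₁)) = σ²·(k+1)/(k·n₁).
So n₁ = (1 + 1/k)·((z_{α/2} + z_β)/d)² = 1.500 × (2.319/0.55)².
n₁ = 1.500 × 17.78 = 26.7.
Round up: n₁ = 27, giving n₂ = 2 × 27 = 54.

n₁ = 27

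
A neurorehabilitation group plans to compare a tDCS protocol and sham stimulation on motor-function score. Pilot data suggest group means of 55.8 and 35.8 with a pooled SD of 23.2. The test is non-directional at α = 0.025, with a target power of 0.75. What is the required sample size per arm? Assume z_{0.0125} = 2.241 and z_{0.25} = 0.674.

Cohen's d = |M₁ − M₂| / SD_pooled = |55.8 − 35.8| / 23.2 = 20.0 / 23.2 = 0.862.
For two independent groups with equal n: n = 2·((z_{α/2} + z_β) / d)².
z_{α/2} + z_β = 2.241 + 0.674 = 2.915.
n = 2 × (2.915 / 0.862)² = 2 × 3.382² = 2 × 11.44 = 22.9.
Round up to the next whole participant.

n = 23 per group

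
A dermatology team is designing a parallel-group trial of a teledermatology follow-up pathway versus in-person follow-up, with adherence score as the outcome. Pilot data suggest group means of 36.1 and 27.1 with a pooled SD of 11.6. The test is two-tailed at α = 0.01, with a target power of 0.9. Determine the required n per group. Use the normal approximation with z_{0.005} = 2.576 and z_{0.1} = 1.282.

Cohen's d = |M₁ − M₂| / SD_pooled = |36.1 − 27.1| / 11.6 = 9.0 / 11.6 = 0.776.
For two independent groups with equal n: n = 2·((z_{α/2} + z_β) / d)².
z_{α/2} + z_β = 2.576 + 1.282 = 3.858.
n = 2 × (3.858 / 0.776)² = 2 × 4.972² = 2 × 24.72 = 49.4.
Round up to the next whole participant.

n = 50 per group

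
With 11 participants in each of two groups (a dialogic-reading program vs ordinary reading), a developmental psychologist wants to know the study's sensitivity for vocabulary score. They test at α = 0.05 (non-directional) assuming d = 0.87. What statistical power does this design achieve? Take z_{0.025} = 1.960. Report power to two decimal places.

power ≈ 0.53

For two equal groups, power = Φ(d·√(n/2) − z_{α/2}).
d·√(n/2) = 0.87 × √(11/2) = 0.87 × 2.345 = 2.040.
z_β = 2.040 − 1.960 = 0.080.
Power = Φ(0.080) = 0.532.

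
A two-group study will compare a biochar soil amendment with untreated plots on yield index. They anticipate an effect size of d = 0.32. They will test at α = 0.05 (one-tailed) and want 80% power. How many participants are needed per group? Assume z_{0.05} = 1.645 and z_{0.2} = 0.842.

For two independent groups with equal n: n = 2·((z_{α} + z_β) / d)².
z_{α} + z_β = 1.645 + 0.842 = 2.487.
n = 2 × (2.487 / 0.32)² = 2 × 7.772² = 2 × 60.40 = 120.8.
Round up to the next whole participant.

n = 121 per group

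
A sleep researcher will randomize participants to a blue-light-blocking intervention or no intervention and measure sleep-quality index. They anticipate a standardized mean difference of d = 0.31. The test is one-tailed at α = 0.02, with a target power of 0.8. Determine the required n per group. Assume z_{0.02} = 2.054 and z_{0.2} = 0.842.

For two independent groups with equal n: n = 2·((z_{α} + z_β) / d)².
z_{α} + z_β = 2.054 + 0.842 = 2.896.
n = 2 × (2.896 / 0.31)² = 2 × 9.342² = 2 × 87.27 = 174.5.
Round up to the next whole participant.

n = 175 per group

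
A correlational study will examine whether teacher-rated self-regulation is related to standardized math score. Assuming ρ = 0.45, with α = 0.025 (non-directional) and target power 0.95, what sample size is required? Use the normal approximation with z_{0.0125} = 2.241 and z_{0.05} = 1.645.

Fisher's z: C = ½·ln((1+r)/(1−r)) = ½·ln(2.6364) = 0.4847.
n = ((z_{α/2} + z_β)/C)² + 3.
(2.241 + 1.645) / 0.4847 = 3.886 / 0.4847 = 8.017.
n = 8.017² + 3 = 64.28 + 3 = 67.3.
Round up.

n = 68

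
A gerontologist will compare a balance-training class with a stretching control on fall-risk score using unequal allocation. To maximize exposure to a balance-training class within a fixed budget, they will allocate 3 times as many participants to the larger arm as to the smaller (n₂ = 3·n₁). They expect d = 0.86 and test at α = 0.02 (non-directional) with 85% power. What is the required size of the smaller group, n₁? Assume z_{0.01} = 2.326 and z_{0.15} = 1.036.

n₁ = 21

With allocation ratio k = n₂/n₁ = 3, Var(x̄₁−x̄₂) = σ²(1/n₁ + 1/(k·n₁)) = σ²·(k+1)/(k·n₁).
So n₁ = (1 + 1/k)·((z_{α/2} + z_β)/d)² = 1.333 × (3.362/0.86)².
n₁ = 1.333 × 15.28 = 20.4.
Round up: n₁ = 21, giving n₂ = 3 × 21 = 63.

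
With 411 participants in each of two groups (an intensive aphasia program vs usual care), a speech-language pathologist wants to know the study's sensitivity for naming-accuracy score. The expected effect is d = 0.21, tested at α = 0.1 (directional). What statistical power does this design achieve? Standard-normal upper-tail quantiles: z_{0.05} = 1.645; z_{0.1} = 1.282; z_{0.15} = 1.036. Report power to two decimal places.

For two equal groups, power = Φ(d·√(n/2) − z_{α}).
d·√(n/2) = 0.21 × √(411/2) = 0.21 × 14.335 = 3.010.
z_β = 3.010 − 1.282 = 1.728.
Power = Φ(1.728) = 0.958.

power ≈ 0.96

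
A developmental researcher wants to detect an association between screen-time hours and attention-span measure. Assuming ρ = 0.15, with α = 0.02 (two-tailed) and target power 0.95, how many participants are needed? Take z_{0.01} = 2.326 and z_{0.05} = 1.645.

Fisher's z: C = ½·ln((1+r)/(1−r)) = ½·ln(1.3529) = 0.1511.
n = ((z_{α/2} + z_β)/C)² + 3.
(2.326 + 1.645) / 0.1511 = 3.971 / 0.1511 = 26.281.
n = 26.281² + 3 = 690.67 + 3 = 693.7.
Round up.

n = 694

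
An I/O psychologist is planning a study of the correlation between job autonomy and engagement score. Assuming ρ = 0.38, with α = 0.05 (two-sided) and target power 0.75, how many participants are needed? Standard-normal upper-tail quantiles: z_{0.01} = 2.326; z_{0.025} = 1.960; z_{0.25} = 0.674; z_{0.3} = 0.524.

Fisher's z: C = ½·ln((1+r)/(1−r)) = ½·ln(2.2258) = 0.4001.
n = ((z_{α/2} + z_β)/C)² + 3.
(1.960 + 0.674) / 0.4001 = 2.634 / 0.4001 = 6.583.
n = 6.583² + 3 = 43.34 + 3 = 46.3.
Round up.

n = 47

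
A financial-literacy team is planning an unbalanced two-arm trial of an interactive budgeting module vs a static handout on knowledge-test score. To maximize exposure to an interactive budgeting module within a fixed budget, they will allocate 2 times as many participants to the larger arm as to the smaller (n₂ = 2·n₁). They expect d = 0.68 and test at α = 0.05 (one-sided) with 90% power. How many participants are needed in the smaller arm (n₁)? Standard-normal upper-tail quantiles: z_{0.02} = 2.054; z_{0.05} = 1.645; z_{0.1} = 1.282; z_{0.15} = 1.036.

n₁ = 28

With allocation ratio k = n₂/n₁ = 2, Var(x̄₁−x̄₂) = σ²(1/n₁ + 1/(k·n₁)) = σ²·(k+1)/(k·n₁).
So n₁ = (1 + 1/k)·((z_{α} + z_β)/d)² = 1.500 × (2.927/0.68)².
n₁ = 1.500 × 18.53 = 27.8.
Round up: n₁ = 28, giving n₂ = 2 × 28 = 56.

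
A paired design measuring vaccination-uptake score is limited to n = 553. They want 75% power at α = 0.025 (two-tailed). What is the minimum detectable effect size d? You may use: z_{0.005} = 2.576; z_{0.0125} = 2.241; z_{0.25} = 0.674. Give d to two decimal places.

For a single sample (or paired design) of n = 553: d_min = (z_{α/2} + z_β)/√n.
z-sum = 2.241 + 0.674 = 2.915.
d_min = 2.915 / √553 = 2.915 / 23.516 = 0.124.

d_min ≈ 0.12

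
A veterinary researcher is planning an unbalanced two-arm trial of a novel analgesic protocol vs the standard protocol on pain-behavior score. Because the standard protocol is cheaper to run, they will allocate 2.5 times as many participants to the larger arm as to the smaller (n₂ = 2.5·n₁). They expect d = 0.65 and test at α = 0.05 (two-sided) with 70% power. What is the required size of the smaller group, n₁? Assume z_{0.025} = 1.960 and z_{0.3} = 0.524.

n₁ = 21

With allocation ratio k = n₂/n₁ = 2.5, Var(x̄₁−x̄₂) = σ²(1/n₁ + 1/(k·n₁)) = σ²·(k+1)/(k·n₁).
So n₁ = (1 + 1/k)·((z_{α/2} + z_β)/d)² = 1.400 × (2.484/0.65)².
n₁ = 1.400 × 14.60 = 20.4.
Round up: n₁ = 21, giving n₂ = ⌈2.5 × 21⌉ = ⌈52.5⌉ = 53.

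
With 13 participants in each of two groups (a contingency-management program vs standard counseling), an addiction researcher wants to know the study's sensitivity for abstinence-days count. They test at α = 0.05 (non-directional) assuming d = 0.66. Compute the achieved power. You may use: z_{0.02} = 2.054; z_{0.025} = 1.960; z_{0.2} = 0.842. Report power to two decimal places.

power ≈ 0.39

For two equal groups, power = Φ(d·√(n/2) − z_{α/2}).
d·√(n/2) = 0.66 × √(13/2) = 0.66 × 2.550 = 1.683.
z_β = 1.683 − 1.960 = -0.277.
Power = Φ(-0.277) = 0.391.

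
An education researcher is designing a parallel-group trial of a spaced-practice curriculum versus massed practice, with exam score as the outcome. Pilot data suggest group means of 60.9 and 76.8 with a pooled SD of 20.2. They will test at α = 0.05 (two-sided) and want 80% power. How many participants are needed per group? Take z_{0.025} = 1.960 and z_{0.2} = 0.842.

Cohen's d = |M₁ − M₂| / SD_pooled = |60.9 − 76.8| / 20.2 = 15.9 / 20.2 = 0.787.
For two independent groups with equal n: n = 2·((z_{α/2} + z_β) / d)².
z_{α/2} + z_β = 1.960 + 0.842 = 2.802.
n = 2 × (2.802 / 0.787)² = 2 × 3.560² = 2 × 12.68 = 25.4.
Round up to the next whole participant.

n = 26 per group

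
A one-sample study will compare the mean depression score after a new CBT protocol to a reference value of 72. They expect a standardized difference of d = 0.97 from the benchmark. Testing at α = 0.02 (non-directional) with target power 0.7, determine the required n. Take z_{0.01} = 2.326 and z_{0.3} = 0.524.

For a one-sample test: n = ((z_{α/2} + z_β) / d)².
z_{α/2} + z_β = 2.326 + 0.524 = 2.850.
n = (2.850 / 0.97)² = 2.938² = 8.63.
Round up.

n = 9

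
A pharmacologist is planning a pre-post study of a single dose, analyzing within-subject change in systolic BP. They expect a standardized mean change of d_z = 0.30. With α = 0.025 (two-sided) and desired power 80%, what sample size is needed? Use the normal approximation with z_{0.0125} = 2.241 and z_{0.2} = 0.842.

n = 106 pairs

For a paired (one-sample on differences) test: n = ((z_{α/2} + z_β) / d)².
z_{α/2} + z_β = 2.241 + 0.842 = 3.083.
n = (3.083 / 0.30)² = 10.277² = 105.61.
Round up.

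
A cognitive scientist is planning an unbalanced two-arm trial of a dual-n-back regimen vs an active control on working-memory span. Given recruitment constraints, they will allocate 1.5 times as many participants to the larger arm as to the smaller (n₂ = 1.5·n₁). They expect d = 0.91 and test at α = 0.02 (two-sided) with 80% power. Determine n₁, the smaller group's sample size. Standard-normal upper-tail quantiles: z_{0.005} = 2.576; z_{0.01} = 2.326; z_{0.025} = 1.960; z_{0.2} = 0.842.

n₁ = 21

With allocation ratio k = n₂/n₁ = 1.5, Var(x̄₁−x̄₂) = σ²(1/n₁ + 1/(k·n₁)) = σ²·(k+1)/(k·n₁).
So n₁ = (1 + 1/k)·((z_{α/2} + z_β)/d)² = 1.667 × (3.168/0.91)².
n₁ = 1.667 × 12.12 = 20.2.
Round up: n₁ = 21, giving n₂ = ⌈1.5 × 21⌉ = ⌈31.5⌉ = 32.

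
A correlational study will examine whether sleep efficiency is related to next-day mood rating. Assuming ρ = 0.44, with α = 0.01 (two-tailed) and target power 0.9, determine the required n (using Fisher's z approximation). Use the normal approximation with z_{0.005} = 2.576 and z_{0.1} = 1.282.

Fisher's z: C = ½·ln((1+r)/(1−r)) = ½·ln(2.5714) = 0.4722.
n = ((z_{α/2} + z_β)/C)² + 3.
(2.576 + 1.282) / 0.4722 = 3.858 / 0.4722 = 8.170.
n = 8.170² + 3 = 66.75 + 3 = 69.8.
Round up.

n = 70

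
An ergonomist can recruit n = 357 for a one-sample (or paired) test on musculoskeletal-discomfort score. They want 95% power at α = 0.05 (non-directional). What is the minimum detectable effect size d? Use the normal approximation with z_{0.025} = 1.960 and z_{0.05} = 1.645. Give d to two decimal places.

For a single sample (or paired design) of n = 357: d_min = (z_{α/2} + z_β)/√n.
z-sum = 1.960 + 1.645 = 3.605.
d_min = 3.605 / √357 = 3.605 / 18.894 = 0.191.

d_min ≈ 0.19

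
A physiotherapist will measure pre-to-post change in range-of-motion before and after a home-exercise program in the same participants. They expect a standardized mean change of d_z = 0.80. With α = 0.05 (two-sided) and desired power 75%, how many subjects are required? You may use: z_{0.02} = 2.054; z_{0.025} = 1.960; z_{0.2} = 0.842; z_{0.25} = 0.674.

n = 11 pairs

For a paired (one-sample on differences) test: n = ((z_{α/2} + z_β) / d)².
z_{α/2} + z_β = 1.960 + 0.674 = 2.634.
n = (2.634 / 0.80)² = 3.292² = 10.84.
Round up.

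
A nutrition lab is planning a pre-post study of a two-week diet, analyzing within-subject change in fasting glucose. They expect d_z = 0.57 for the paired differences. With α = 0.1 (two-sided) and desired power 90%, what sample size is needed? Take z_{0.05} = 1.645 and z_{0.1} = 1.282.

n = 27 pairs

For a paired (one-sample on differences) test: n = ((z_{α/2} + z_β) / d)².
z_{α/2} + z_β = 1.645 + 1.282 = 2.927.
n = (2.927 / 0.57)² = 5.135² = 26.37.
Round up.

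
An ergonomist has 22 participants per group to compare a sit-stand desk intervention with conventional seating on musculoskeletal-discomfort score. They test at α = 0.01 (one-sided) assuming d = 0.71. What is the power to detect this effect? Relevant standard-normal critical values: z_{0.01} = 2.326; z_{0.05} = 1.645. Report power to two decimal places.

power ≈ 0.51

For two equal groups, power = Φ(d·√(n/2) − z_{α}).
d·√(n/2) = 0.71 × √(22/2) = 0.71 × 3.317 = 2.355.
z_β = 2.355 − 2.326 = 0.029.
Power = Φ(0.029) = 0.511.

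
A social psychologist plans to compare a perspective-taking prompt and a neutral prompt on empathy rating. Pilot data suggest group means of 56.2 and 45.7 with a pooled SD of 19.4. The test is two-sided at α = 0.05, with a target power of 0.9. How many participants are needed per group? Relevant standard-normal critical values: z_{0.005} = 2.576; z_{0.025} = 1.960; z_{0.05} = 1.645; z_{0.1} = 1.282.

n = 72 per group

Cohen's d = |M₁ − M₂| / SD_pooled = |56.2 − 45.7| / 19.4 = 10.5 / 19.4 = 0.541.
For two independent groups with equal n: n = 2·((z_{α/2} + z_β) / d)².
z_{α/2} + z_β = 1.960 + 1.282 = 3.242.
n = 2 × (3.242 / 0.541)² = 2 × 5.993² = 2 × 35.91 = 71.8.
Round up to the next whole participant.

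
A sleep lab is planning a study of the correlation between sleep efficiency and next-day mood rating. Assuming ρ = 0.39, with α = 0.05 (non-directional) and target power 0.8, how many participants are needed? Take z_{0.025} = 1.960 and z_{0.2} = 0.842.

Fisher's z: C = ½·ln((1+r)/(1−r)) = ½·ln(2.2787) = 0.4118.
n = ((z_{α/2} + z_β)/C)² + 3.
(1.960 + 0.842) / 0.4118 = 2.802 / 0.4118 = 6.804.
n = 6.804² + 3 = 46.30 + 3 = 49.3.
Round up.

n = 50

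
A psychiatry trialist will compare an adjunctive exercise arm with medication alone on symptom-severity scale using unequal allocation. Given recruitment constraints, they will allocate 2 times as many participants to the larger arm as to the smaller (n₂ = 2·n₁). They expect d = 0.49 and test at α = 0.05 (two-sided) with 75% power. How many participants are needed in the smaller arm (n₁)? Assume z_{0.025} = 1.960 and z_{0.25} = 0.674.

With allocation ratio k = n₂/n₁ = 2, Var(x̄₁−x̄₂) = σ²(1/n₁ + 1/(k·n₁)) = σ²·(k+1)/(k·n₁).
So n₁ = (1 + 1/k)·((z_{α/2} + z_β)/d)² = 1.500 × (2.634/0.49)².
n₁ = 1.500 × 28.90 = 43.3.
Round up: n₁ = 44, giving n₂ = 2 × 44 = 88.

n₁ = 44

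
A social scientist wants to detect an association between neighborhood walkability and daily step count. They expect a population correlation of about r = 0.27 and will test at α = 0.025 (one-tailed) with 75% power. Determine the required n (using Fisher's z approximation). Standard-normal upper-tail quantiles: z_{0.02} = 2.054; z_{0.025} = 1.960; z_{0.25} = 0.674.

Fisher's z: C = ½·ln((1+r)/(1−r)) = ½·ln(1.7397) = 0.2769.
n = ((z_{α} + z_β)/C)² + 3.
(1.960 + 0.674) / 0.2769 = 2.634 / 0.2769 = 9.512.
n = 9.512² + 3 = 90.49 + 3 = 93.5.
Round up.

n = 94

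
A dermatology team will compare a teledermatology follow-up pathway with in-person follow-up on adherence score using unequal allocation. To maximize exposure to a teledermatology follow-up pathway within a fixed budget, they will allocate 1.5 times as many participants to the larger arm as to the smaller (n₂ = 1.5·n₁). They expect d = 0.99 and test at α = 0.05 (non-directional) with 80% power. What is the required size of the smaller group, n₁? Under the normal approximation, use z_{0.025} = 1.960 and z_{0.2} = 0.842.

n₁ = 14

With allocation ratio k = n₂/n₁ = 1.5, Var(x̄₁−x̄₂) = σ²(1/n₁ + 1/(k·n₁)) = σ²·(k+1)/(k·n₁).
So n₁ = (1 + 1/k)·((z_{α/2} + z_β)/d)² = 1.667 × (2.802/0.99)².
n₁ = 1.667 × 8.01 = 13.4.
Round up: n₁ = 14, giving n₂ = 1.5 × 14 = 21.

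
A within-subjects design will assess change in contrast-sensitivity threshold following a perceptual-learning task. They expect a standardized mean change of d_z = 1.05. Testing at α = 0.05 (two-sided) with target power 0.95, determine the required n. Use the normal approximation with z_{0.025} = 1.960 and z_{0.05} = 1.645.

n = 12 pairs

For a paired (one-sample on differences) test: n = ((z_{α/2} + z_β) / d)².
z_{α/2} + z_β = 1.960 + 1.645 = 3.605.
n = (3.605 / 1.05)² = 3.433² = 11.79.
Round up.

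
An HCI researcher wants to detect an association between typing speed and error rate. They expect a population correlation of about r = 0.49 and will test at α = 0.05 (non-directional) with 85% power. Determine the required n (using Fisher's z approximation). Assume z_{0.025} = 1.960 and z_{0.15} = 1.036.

n = 35

Fisher's z: C = ½·ln((1+r)/(1−r)) = ½·ln(2.9216) = 0.5361.
n = ((z_{α/2} + z_β)/C)² + 3.
(1.960 + 1.036) / 0.5361 = 2.996 / 0.5361 = 5.589.
n = 5.589² + 3 = 31.23 + 3 = 34.2.
Round up.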